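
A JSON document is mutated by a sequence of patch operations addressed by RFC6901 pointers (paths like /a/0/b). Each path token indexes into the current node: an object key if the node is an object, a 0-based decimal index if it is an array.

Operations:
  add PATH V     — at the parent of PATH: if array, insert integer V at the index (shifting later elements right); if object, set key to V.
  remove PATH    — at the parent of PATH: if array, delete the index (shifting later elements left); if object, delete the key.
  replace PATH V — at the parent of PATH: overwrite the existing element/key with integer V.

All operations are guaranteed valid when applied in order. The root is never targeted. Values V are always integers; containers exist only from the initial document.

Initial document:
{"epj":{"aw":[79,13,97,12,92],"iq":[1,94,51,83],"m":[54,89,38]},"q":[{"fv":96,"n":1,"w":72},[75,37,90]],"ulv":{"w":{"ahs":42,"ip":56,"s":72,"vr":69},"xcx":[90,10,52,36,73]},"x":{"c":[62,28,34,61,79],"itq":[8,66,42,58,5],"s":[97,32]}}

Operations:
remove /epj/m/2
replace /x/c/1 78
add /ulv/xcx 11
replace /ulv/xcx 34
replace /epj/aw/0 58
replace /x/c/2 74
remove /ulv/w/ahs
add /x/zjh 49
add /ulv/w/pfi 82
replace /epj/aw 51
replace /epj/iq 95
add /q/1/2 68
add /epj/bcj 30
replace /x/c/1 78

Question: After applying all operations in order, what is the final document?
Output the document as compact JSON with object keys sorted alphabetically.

After op 1 (remove /epj/m/2): {"epj":{"aw":[79,13,97,12,92],"iq":[1,94,51,83],"m":[54,89]},"q":[{"fv":96,"n":1,"w":72},[75,37,90]],"ulv":{"w":{"ahs":42,"ip":56,"s":72,"vr":69},"xcx":[90,10,52,36,73]},"x":{"c":[62,28,34,61,79],"itq":[8,66,42,58,5],"s":[97,32]}}
After op 2 (replace /x/c/1 78): {"epj":{"aw":[79,13,97,12,92],"iq":[1,94,51,83],"m":[54,89]},"q":[{"fv":96,"n":1,"w":72},[75,37,90]],"ulv":{"w":{"ahs":42,"ip":56,"s":72,"vr":69},"xcx":[90,10,52,36,73]},"x":{"c":[62,78,34,61,79],"itq":[8,66,42,58,5],"s":[97,32]}}
After op 3 (add /ulv/xcx 11): {"epj":{"aw":[79,13,97,12,92],"iq":[1,94,51,83],"m":[54,89]},"q":[{"fv":96,"n":1,"w":72},[75,37,90]],"ulv":{"w":{"ahs":42,"ip":56,"s":72,"vr":69},"xcx":11},"x":{"c":[62,78,34,61,79],"itq":[8,66,42,58,5],"s":[97,32]}}
After op 4 (replace /ulv/xcx 34): {"epj":{"aw":[79,13,97,12,92],"iq":[1,94,51,83],"m":[54,89]},"q":[{"fv":96,"n":1,"w":72},[75,37,90]],"ulv":{"w":{"ahs":42,"ip":56,"s":72,"vr":69},"xcx":34},"x":{"c":[62,78,34,61,79],"itq":[8,66,42,58,5],"s":[97,32]}}
After op 5 (replace /epj/aw/0 58): {"epj":{"aw":[58,13,97,12,92],"iq":[1,94,51,83],"m":[54,89]},"q":[{"fv":96,"n":1,"w":72},[75,37,90]],"ulv":{"w":{"ahs":42,"ip":56,"s":72,"vr":69},"xcx":34},"x":{"c":[62,78,34,61,79],"itq":[8,66,42,58,5],"s":[97,32]}}
After op 6 (replace /x/c/2 74): {"epj":{"aw":[58,13,97,12,92],"iq":[1,94,51,83],"m":[54,89]},"q":[{"fv":96,"n":1,"w":72},[75,37,90]],"ulv":{"w":{"ahs":42,"ip":56,"s":72,"vr":69},"xcx":34},"x":{"c":[62,78,74,61,79],"itq":[8,66,42,58,5],"s":[97,32]}}
After op 7 (remove /ulv/w/ahs): {"epj":{"aw":[58,13,97,12,92],"iq":[1,94,51,83],"m":[54,89]},"q":[{"fv":96,"n":1,"w":72},[75,37,90]],"ulv":{"w":{"ip":56,"s":72,"vr":69},"xcx":34},"x":{"c":[62,78,74,61,79],"itq":[8,66,42,58,5],"s":[97,32]}}
After op 8 (add /x/zjh 49): {"epj":{"aw":[58,13,97,12,92],"iq":[1,94,51,83],"m":[54,89]},"q":[{"fv":96,"n":1,"w":72},[75,37,90]],"ulv":{"w":{"ip":56,"s":72,"vr":69},"xcx":34},"x":{"c":[62,78,74,61,79],"itq":[8,66,42,58,5],"s":[97,32],"zjh":49}}
After op 9 (add /ulv/w/pfi 82): {"epj":{"aw":[58,13,97,12,92],"iq":[1,94,51,83],"m":[54,89]},"q":[{"fv":96,"n":1,"w":72},[75,37,90]],"ulv":{"w":{"ip":56,"pfi":82,"s":72,"vr":69},"xcx":34},"x":{"c":[62,78,74,61,79],"itq":[8,66,42,58,5],"s":[97,32],"zjh":49}}
After op 10 (replace /epj/aw 51): {"epj":{"aw":51,"iq":[1,94,51,83],"m":[54,89]},"q":[{"fv":96,"n":1,"w":72},[75,37,90]],"ulv":{"w":{"ip":56,"pfi":82,"s":72,"vr":69},"xcx":34},"x":{"c":[62,78,74,61,79],"itq":[8,66,42,58,5],"s":[97,32],"zjh":49}}
After op 11 (replace /epj/iq 95): {"epj":{"aw":51,"iq":95,"m":[54,89]},"q":[{"fv":96,"n":1,"w":72},[75,37,90]],"ulv":{"w":{"ip":56,"pfi":82,"s":72,"vr":69},"xcx":34},"x":{"c":[62,78,74,61,79],"itq":[8,66,42,58,5],"s":[97,32],"zjh":49}}
After op 12 (add /q/1/2 68): {"epj":{"aw":51,"iq":95,"m":[54,89]},"q":[{"fv":96,"n":1,"w":72},[75,37,68,90]],"ulv":{"w":{"ip":56,"pfi":82,"s":72,"vr":69},"xcx":34},"x":{"c":[62,78,74,61,79],"itq":[8,66,42,58,5],"s":[97,32],"zjh":49}}
After op 13 (add /epj/bcj 30): {"epj":{"aw":51,"bcj":30,"iq":95,"m":[54,89]},"q":[{"fv":96,"n":1,"w":72},[75,37,68,90]],"ulv":{"w":{"ip":56,"pfi":82,"s":72,"vr":69},"xcx":34},"x":{"c":[62,78,74,61,79],"itq":[8,66,42,58,5],"s":[97,32],"zjh":49}}
After op 14 (replace /x/c/1 78): {"epj":{"aw":51,"bcj":30,"iq":95,"m":[54,89]},"q":[{"fv":96,"n":1,"w":72},[75,37,68,90]],"ulv":{"w":{"ip":56,"pfi":82,"s":72,"vr":69},"xcx":34},"x":{"c":[62,78,74,61,79],"itq":[8,66,42,58,5],"s":[97,32],"zjh":49}}

Answer: {"epj":{"aw":51,"bcj":30,"iq":95,"m":[54,89]},"q":[{"fv":96,"n":1,"w":72},[75,37,68,90]],"ulv":{"w":{"ip":56,"pfi":82,"s":72,"vr":69},"xcx":34},"x":{"c":[62,78,74,61,79],"itq":[8,66,42,58,5],"s":[97,32],"zjh":49}}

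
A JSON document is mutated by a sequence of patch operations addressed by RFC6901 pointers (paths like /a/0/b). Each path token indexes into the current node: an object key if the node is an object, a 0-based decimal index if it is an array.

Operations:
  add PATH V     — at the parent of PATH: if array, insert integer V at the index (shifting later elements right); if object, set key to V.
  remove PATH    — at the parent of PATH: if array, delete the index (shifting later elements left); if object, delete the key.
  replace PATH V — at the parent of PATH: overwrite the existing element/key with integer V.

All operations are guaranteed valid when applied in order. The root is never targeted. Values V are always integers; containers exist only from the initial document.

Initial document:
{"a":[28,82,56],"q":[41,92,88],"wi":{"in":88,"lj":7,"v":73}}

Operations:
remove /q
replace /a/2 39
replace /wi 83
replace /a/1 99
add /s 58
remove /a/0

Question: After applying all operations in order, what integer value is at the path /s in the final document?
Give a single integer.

Answer: 58

Derivation:
After op 1 (remove /q): {"a":[28,82,56],"wi":{"in":88,"lj":7,"v":73}}
After op 2 (replace /a/2 39): {"a":[28,82,39],"wi":{"in":88,"lj":7,"v":73}}
After op 3 (replace /wi 83): {"a":[28,82,39],"wi":83}
After op 4 (replace /a/1 99): {"a":[28,99,39],"wi":83}
After op 5 (add /s 58): {"a":[28,99,39],"s":58,"wi":83}
After op 6 (remove /a/0): {"a":[99,39],"s":58,"wi":83}
Value at /s: 58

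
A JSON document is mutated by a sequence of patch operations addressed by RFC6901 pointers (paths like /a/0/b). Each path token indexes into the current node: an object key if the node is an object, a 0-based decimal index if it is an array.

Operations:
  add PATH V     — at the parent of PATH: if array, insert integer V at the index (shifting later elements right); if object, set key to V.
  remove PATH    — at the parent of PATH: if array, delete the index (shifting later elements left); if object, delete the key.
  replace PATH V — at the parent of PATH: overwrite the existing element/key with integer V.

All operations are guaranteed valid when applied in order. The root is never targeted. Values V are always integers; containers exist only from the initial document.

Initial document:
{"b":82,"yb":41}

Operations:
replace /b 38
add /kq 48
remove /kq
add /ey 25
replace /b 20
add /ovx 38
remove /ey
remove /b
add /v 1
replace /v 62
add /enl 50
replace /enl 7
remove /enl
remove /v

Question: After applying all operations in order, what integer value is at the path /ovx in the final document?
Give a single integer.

After op 1 (replace /b 38): {"b":38,"yb":41}
After op 2 (add /kq 48): {"b":38,"kq":48,"yb":41}
After op 3 (remove /kq): {"b":38,"yb":41}
After op 4 (add /ey 25): {"b":38,"ey":25,"yb":41}
After op 5 (replace /b 20): {"b":20,"ey":25,"yb":41}
After op 6 (add /ovx 38): {"b":20,"ey":25,"ovx":38,"yb":41}
After op 7 (remove /ey): {"b":20,"ovx":38,"yb":41}
After op 8 (remove /b): {"ovx":38,"yb":41}
After op 9 (add /v 1): {"ovx":38,"v":1,"yb":41}
After op 10 (replace /v 62): {"ovx":38,"v":62,"yb":41}
After op 11 (add /enl 50): {"enl":50,"ovx":38,"v":62,"yb":41}
After op 12 (replace /enl 7): {"enl":7,"ovx":38,"v":62,"yb":41}
After op 13 (remove /enl): {"ovx":38,"v":62,"yb":41}
After op 14 (remove /v): {"ovx":38,"yb":41}
Value at /ovx: 38

Answer: 38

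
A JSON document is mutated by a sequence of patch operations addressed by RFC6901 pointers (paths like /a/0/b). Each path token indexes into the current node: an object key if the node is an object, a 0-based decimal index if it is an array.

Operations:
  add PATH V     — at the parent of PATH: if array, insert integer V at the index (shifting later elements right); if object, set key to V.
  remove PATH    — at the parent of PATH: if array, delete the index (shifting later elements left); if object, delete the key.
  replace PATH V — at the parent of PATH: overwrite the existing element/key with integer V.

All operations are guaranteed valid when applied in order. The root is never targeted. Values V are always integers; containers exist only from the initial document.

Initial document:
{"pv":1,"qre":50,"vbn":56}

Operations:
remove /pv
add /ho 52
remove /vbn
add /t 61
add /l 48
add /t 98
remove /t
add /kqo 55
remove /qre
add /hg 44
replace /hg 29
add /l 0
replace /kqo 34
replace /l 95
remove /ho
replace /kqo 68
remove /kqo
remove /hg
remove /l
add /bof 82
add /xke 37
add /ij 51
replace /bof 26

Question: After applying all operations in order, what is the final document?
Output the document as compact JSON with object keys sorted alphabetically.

Answer: {"bof":26,"ij":51,"xke":37}

Derivation:
After op 1 (remove /pv): {"qre":50,"vbn":56}
After op 2 (add /ho 52): {"ho":52,"qre":50,"vbn":56}
After op 3 (remove /vbn): {"ho":52,"qre":50}
After op 4 (add /t 61): {"ho":52,"qre":50,"t":61}
After op 5 (add /l 48): {"ho":52,"l":48,"qre":50,"t":61}
After op 6 (add /t 98): {"ho":52,"l":48,"qre":50,"t":98}
After op 7 (remove /t): {"ho":52,"l":48,"qre":50}
After op 8 (add /kqo 55): {"ho":52,"kqo":55,"l":48,"qre":50}
After op 9 (remove /qre): {"ho":52,"kqo":55,"l":48}
After op 10 (add /hg 44): {"hg":44,"ho":52,"kqo":55,"l":48}
After op 11 (replace /hg 29): {"hg":29,"ho":52,"kqo":55,"l":48}
After op 12 (add /l 0): {"hg":29,"ho":52,"kqo":55,"l":0}
After op 13 (replace /kqo 34): {"hg":29,"ho":52,"kqo":34,"l":0}
After op 14 (replace /l 95): {"hg":29,"ho":52,"kqo":34,"l":95}
After op 15 (remove /ho): {"hg":29,"kqo":34,"l":95}
After op 16 (replace /kqo 68): {"hg":29,"kqo":68,"l":95}
After op 17 (remove /kqo): {"hg":29,"l":95}
After op 18 (remove /hg): {"l":95}
After op 19 (remove /l): {}
After op 20 (add /bof 82): {"bof":82}
After op 21 (add /xke 37): {"bof":82,"xke":37}
After op 22 (add /ij 51): {"bof":82,"ij":51,"xke":37}
After op 23 (replace /bof 26): {"bof":26,"ij":51,"xke":37}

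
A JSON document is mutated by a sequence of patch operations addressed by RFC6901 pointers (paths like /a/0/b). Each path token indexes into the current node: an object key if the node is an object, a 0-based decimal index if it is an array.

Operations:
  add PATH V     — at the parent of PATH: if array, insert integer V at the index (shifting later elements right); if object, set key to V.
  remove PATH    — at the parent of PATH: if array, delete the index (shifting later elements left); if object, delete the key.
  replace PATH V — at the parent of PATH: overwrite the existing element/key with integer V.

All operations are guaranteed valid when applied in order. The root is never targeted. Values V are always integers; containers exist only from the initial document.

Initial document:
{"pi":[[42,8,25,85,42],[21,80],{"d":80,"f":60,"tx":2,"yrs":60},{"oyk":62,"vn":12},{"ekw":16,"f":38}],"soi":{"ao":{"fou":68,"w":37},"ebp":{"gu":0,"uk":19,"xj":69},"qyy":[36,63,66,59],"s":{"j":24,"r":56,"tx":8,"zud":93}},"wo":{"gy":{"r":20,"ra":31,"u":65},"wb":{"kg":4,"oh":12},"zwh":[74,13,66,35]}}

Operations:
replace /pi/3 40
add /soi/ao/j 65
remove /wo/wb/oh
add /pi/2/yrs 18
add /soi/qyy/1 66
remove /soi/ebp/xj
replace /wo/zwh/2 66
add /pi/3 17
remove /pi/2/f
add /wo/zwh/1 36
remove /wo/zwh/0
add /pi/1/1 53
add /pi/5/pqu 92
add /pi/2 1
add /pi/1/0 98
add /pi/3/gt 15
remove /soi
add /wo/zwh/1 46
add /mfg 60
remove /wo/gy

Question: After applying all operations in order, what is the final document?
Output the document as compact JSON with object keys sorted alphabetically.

Answer: {"mfg":60,"pi":[[42,8,25,85,42],[98,21,53,80],1,{"d":80,"gt":15,"tx":2,"yrs":18},17,40,{"ekw":16,"f":38,"pqu":92}],"wo":{"wb":{"kg":4},"zwh":[36,46,13,66,35]}}

Derivation:
After op 1 (replace /pi/3 40): {"pi":[[42,8,25,85,42],[21,80],{"d":80,"f":60,"tx":2,"yrs":60},40,{"ekw":16,"f":38}],"soi":{"ao":{"fou":68,"w":37},"ebp":{"gu":0,"uk":19,"xj":69},"qyy":[36,63,66,59],"s":{"j":24,"r":56,"tx":8,"zud":93}},"wo":{"gy":{"r":20,"ra":31,"u":65},"wb":{"kg":4,"oh":12},"zwh":[74,13,66,35]}}
After op 2 (add /soi/ao/j 65): {"pi":[[42,8,25,85,42],[21,80],{"d":80,"f":60,"tx":2,"yrs":60},40,{"ekw":16,"f":38}],"soi":{"ao":{"fou":68,"j":65,"w":37},"ebp":{"gu":0,"uk":19,"xj":69},"qyy":[36,63,66,59],"s":{"j":24,"r":56,"tx":8,"zud":93}},"wo":{"gy":{"r":20,"ra":31,"u":65},"wb":{"kg":4,"oh":12},"zwh":[74,13,66,35]}}
After op 3 (remove /wo/wb/oh): {"pi":[[42,8,25,85,42],[21,80],{"d":80,"f":60,"tx":2,"yrs":60},40,{"ekw":16,"f":38}],"soi":{"ao":{"fou":68,"j":65,"w":37},"ebp":{"gu":0,"uk":19,"xj":69},"qyy":[36,63,66,59],"s":{"j":24,"r":56,"tx":8,"zud":93}},"wo":{"gy":{"r":20,"ra":31,"u":65},"wb":{"kg":4},"zwh":[74,13,66,35]}}
After op 4 (add /pi/2/yrs 18): {"pi":[[42,8,25,85,42],[21,80],{"d":80,"f":60,"tx":2,"yrs":18},40,{"ekw":16,"f":38}],"soi":{"ao":{"fou":68,"j":65,"w":37},"ebp":{"gu":0,"uk":19,"xj":69},"qyy":[36,63,66,59],"s":{"j":24,"r":56,"tx":8,"zud":93}},"wo":{"gy":{"r":20,"ra":31,"u":65},"wb":{"kg":4},"zwh":[74,13,66,35]}}
After op 5 (add /soi/qyy/1 66): {"pi":[[42,8,25,85,42],[21,80],{"d":80,"f":60,"tx":2,"yrs":18},40,{"ekw":16,"f":38}],"soi":{"ao":{"fou":68,"j":65,"w":37},"ebp":{"gu":0,"uk":19,"xj":69},"qyy":[36,66,63,66,59],"s":{"j":24,"r":56,"tx":8,"zud":93}},"wo":{"gy":{"r":20,"ra":31,"u":65},"wb":{"kg":4},"zwh":[74,13,66,35]}}
After op 6 (remove /soi/ebp/xj): {"pi":[[42,8,25,85,42],[21,80],{"d":80,"f":60,"tx":2,"yrs":18},40,{"ekw":16,"f":38}],"soi":{"ao":{"fou":68,"j":65,"w":37},"ebp":{"gu":0,"uk":19},"qyy":[36,66,63,66,59],"s":{"j":24,"r":56,"tx":8,"zud":93}},"wo":{"gy":{"r":20,"ra":31,"u":65},"wb":{"kg":4},"zwh":[74,13,66,35]}}
After op 7 (replace /wo/zwh/2 66): {"pi":[[42,8,25,85,42],[21,80],{"d":80,"f":60,"tx":2,"yrs":18},40,{"ekw":16,"f":38}],"soi":{"ao":{"fou":68,"j":65,"w":37},"ebp":{"gu":0,"uk":19},"qyy":[36,66,63,66,59],"s":{"j":24,"r":56,"tx":8,"zud":93}},"wo":{"gy":{"r":20,"ra":31,"u":65},"wb":{"kg":4},"zwh":[74,13,66,35]}}
After op 8 (add /pi/3 17): {"pi":[[42,8,25,85,42],[21,80],{"d":80,"f":60,"tx":2,"yrs":18},17,40,{"ekw":16,"f":38}],"soi":{"ao":{"fou":68,"j":65,"w":37},"ebp":{"gu":0,"uk":19},"qyy":[36,66,63,66,59],"s":{"j":24,"r":56,"tx":8,"zud":93}},"wo":{"gy":{"r":20,"ra":31,"u":65},"wb":{"kg":4},"zwh":[74,13,66,35]}}
After op 9 (remove /pi/2/f): {"pi":[[42,8,25,85,42],[21,80],{"d":80,"tx":2,"yrs":18},17,40,{"ekw":16,"f":38}],"soi":{"ao":{"fou":68,"j":65,"w":37},"ebp":{"gu":0,"uk":19},"qyy":[36,66,63,66,59],"s":{"j":24,"r":56,"tx":8,"zud":93}},"wo":{"gy":{"r":20,"ra":31,"u":65},"wb":{"kg":4},"zwh":[74,13,66,35]}}
After op 10 (add /wo/zwh/1 36): {"pi":[[42,8,25,85,42],[21,80],{"d":80,"tx":2,"yrs":18},17,40,{"ekw":16,"f":38}],"soi":{"ao":{"fou":68,"j":65,"w":37},"ebp":{"gu":0,"uk":19},"qyy":[36,66,63,66,59],"s":{"j":24,"r":56,"tx":8,"zud":93}},"wo":{"gy":{"r":20,"ra":31,"u":65},"wb":{"kg":4},"zwh":[74,36,13,66,35]}}
After op 11 (remove /wo/zwh/0): {"pi":[[42,8,25,85,42],[21,80],{"d":80,"tx":2,"yrs":18},17,40,{"ekw":16,"f":38}],"soi":{"ao":{"fou":68,"j":65,"w":37},"ebp":{"gu":0,"uk":19},"qyy":[36,66,63,66,59],"s":{"j":24,"r":56,"tx":8,"zud":93}},"wo":{"gy":{"r":20,"ra":31,"u":65},"wb":{"kg":4},"zwh":[36,13,66,35]}}
After op 12 (add /pi/1/1 53): {"pi":[[42,8,25,85,42],[21,53,80],{"d":80,"tx":2,"yrs":18},17,40,{"ekw":16,"f":38}],"soi":{"ao":{"fou":68,"j":65,"w":37},"ebp":{"gu":0,"uk":19},"qyy":[36,66,63,66,59],"s":{"j":24,"r":56,"tx":8,"zud":93}},"wo":{"gy":{"r":20,"ra":31,"u":65},"wb":{"kg":4},"zwh":[36,13,66,35]}}
After op 13 (add /pi/5/pqu 92): {"pi":[[42,8,25,85,42],[21,53,80],{"d":80,"tx":2,"yrs":18},17,40,{"ekw":16,"f":38,"pqu":92}],"soi":{"ao":{"fou":68,"j":65,"w":37},"ebp":{"gu":0,"uk":19},"qyy":[36,66,63,66,59],"s":{"j":24,"r":56,"tx":8,"zud":93}},"wo":{"gy":{"r":20,"ra":31,"u":65},"wb":{"kg":4},"zwh":[36,13,66,35]}}
After op 14 (add /pi/2 1): {"pi":[[42,8,25,85,42],[21,53,80],1,{"d":80,"tx":2,"yrs":18},17,40,{"ekw":16,"f":38,"pqu":92}],"soi":{"ao":{"fou":68,"j":65,"w":37},"ebp":{"gu":0,"uk":19},"qyy":[36,66,63,66,59],"s":{"j":24,"r":56,"tx":8,"zud":93}},"wo":{"gy":{"r":20,"ra":31,"u":65},"wb":{"kg":4},"zwh":[36,13,66,35]}}
After op 15 (add /pi/1/0 98): {"pi":[[42,8,25,85,42],[98,21,53,80],1,{"d":80,"tx":2,"yrs":18},17,40,{"ekw":16,"f":38,"pqu":92}],"soi":{"ao":{"fou":68,"j":65,"w":37},"ebp":{"gu":0,"uk":19},"qyy":[36,66,63,66,59],"s":{"j":24,"r":56,"tx":8,"zud":93}},"wo":{"gy":{"r":20,"ra":31,"u":65},"wb":{"kg":4},"zwh":[36,13,66,35]}}
After op 16 (add /pi/3/gt 15): {"pi":[[42,8,25,85,42],[98,21,53,80],1,{"d":80,"gt":15,"tx":2,"yrs":18},17,40,{"ekw":16,"f":38,"pqu":92}],"soi":{"ao":{"fou":68,"j":65,"w":37},"ebp":{"gu":0,"uk":19},"qyy":[36,66,63,66,59],"s":{"j":24,"r":56,"tx":8,"zud":93}},"wo":{"gy":{"r":20,"ra":31,"u":65},"wb":{"kg":4},"zwh":[36,13,66,35]}}
After op 17 (remove /soi): {"pi":[[42,8,25,85,42],[98,21,53,80],1,{"d":80,"gt":15,"tx":2,"yrs":18},17,40,{"ekw":16,"f":38,"pqu":92}],"wo":{"gy":{"r":20,"ra":31,"u":65},"wb":{"kg":4},"zwh":[36,13,66,35]}}
After op 18 (add /wo/zwh/1 46): {"pi":[[42,8,25,85,42],[98,21,53,80],1,{"d":80,"gt":15,"tx":2,"yrs":18},17,40,{"ekw":16,"f":38,"pqu":92}],"wo":{"gy":{"r":20,"ra":31,"u":65},"wb":{"kg":4},"zwh":[36,46,13,66,35]}}
After op 19 (add /mfg 60): {"mfg":60,"pi":[[42,8,25,85,42],[98,21,53,80],1,{"d":80,"gt":15,"tx":2,"yrs":18},17,40,{"ekw":16,"f":38,"pqu":92}],"wo":{"gy":{"r":20,"ra":31,"u":65},"wb":{"kg":4},"zwh":[36,46,13,66,35]}}
After op 20 (remove /wo/gy): {"mfg":60,"pi":[[42,8,25,85,42],[98,21,53,80],1,{"d":80,"gt":15,"tx":2,"yrs":18},17,40,{"ekw":16,"f":38,"pqu":92}],"wo":{"wb":{"kg":4},"zwh":[36,46,13,66,35]}}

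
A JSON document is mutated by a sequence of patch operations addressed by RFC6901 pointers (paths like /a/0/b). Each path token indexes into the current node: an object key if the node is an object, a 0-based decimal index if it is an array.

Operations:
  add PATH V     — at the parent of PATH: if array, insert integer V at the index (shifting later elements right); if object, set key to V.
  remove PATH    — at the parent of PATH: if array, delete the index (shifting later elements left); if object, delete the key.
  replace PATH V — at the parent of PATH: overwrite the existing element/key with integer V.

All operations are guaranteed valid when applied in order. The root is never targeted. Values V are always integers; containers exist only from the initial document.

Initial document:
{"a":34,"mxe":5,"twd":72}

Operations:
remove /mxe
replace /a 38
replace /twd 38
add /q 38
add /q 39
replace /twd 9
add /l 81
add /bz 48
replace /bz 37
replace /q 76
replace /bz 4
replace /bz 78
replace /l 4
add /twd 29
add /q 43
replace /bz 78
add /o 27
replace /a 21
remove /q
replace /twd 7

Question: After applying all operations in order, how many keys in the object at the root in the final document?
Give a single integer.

Answer: 5

Derivation:
After op 1 (remove /mxe): {"a":34,"twd":72}
After op 2 (replace /a 38): {"a":38,"twd":72}
After op 3 (replace /twd 38): {"a":38,"twd":38}
After op 4 (add /q 38): {"a":38,"q":38,"twd":38}
After op 5 (add /q 39): {"a":38,"q":39,"twd":38}
After op 6 (replace /twd 9): {"a":38,"q":39,"twd":9}
After op 7 (add /l 81): {"a":38,"l":81,"q":39,"twd":9}
After op 8 (add /bz 48): {"a":38,"bz":48,"l":81,"q":39,"twd":9}
After op 9 (replace /bz 37): {"a":38,"bz":37,"l":81,"q":39,"twd":9}
After op 10 (replace /q 76): {"a":38,"bz":37,"l":81,"q":76,"twd":9}
After op 11 (replace /bz 4): {"a":38,"bz":4,"l":81,"q":76,"twd":9}
After op 12 (replace /bz 78): {"a":38,"bz":78,"l":81,"q":76,"twd":9}
After op 13 (replace /l 4): {"a":38,"bz":78,"l":4,"q":76,"twd":9}
After op 14 (add /twd 29): {"a":38,"bz":78,"l":4,"q":76,"twd":29}
After op 15 (add /q 43): {"a":38,"bz":78,"l":4,"q":43,"twd":29}
After op 16 (replace /bz 78): {"a":38,"bz":78,"l":4,"q":43,"twd":29}
After op 17 (add /o 27): {"a":38,"bz":78,"l":4,"o":27,"q":43,"twd":29}
After op 18 (replace /a 21): {"a":21,"bz":78,"l":4,"o":27,"q":43,"twd":29}
After op 19 (remove /q): {"a":21,"bz":78,"l":4,"o":27,"twd":29}
After op 20 (replace /twd 7): {"a":21,"bz":78,"l":4,"o":27,"twd":7}
Size at the root: 5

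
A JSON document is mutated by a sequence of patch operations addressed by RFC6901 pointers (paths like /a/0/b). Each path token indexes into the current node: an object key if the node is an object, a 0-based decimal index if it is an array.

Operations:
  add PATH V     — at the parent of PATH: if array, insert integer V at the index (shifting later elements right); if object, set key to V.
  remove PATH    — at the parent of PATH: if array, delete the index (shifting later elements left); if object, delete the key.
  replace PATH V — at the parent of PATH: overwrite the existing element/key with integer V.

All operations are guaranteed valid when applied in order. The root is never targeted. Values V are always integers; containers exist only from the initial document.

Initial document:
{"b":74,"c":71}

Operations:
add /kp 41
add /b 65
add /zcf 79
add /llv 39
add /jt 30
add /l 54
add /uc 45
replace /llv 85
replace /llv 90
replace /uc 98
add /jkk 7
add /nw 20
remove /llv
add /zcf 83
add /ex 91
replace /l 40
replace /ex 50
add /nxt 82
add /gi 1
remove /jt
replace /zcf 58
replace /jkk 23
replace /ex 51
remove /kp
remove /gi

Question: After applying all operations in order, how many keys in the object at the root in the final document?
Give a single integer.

After op 1 (add /kp 41): {"b":74,"c":71,"kp":41}
After op 2 (add /b 65): {"b":65,"c":71,"kp":41}
After op 3 (add /zcf 79): {"b":65,"c":71,"kp":41,"zcf":79}
After op 4 (add /llv 39): {"b":65,"c":71,"kp":41,"llv":39,"zcf":79}
After op 5 (add /jt 30): {"b":65,"c":71,"jt":30,"kp":41,"llv":39,"zcf":79}
After op 6 (add /l 54): {"b":65,"c":71,"jt":30,"kp":41,"l":54,"llv":39,"zcf":79}
After op 7 (add /uc 45): {"b":65,"c":71,"jt":30,"kp":41,"l":54,"llv":39,"uc":45,"zcf":79}
After op 8 (replace /llv 85): {"b":65,"c":71,"jt":30,"kp":41,"l":54,"llv":85,"uc":45,"zcf":79}
After op 9 (replace /llv 90): {"b":65,"c":71,"jt":30,"kp":41,"l":54,"llv":90,"uc":45,"zcf":79}
After op 10 (replace /uc 98): {"b":65,"c":71,"jt":30,"kp":41,"l":54,"llv":90,"uc":98,"zcf":79}
After op 11 (add /jkk 7): {"b":65,"c":71,"jkk":7,"jt":30,"kp":41,"l":54,"llv":90,"uc":98,"zcf":79}
After op 12 (add /nw 20): {"b":65,"c":71,"jkk":7,"jt":30,"kp":41,"l":54,"llv":90,"nw":20,"uc":98,"zcf":79}
After op 13 (remove /llv): {"b":65,"c":71,"jkk":7,"jt":30,"kp":41,"l":54,"nw":20,"uc":98,"zcf":79}
After op 14 (add /zcf 83): {"b":65,"c":71,"jkk":7,"jt":30,"kp":41,"l":54,"nw":20,"uc":98,"zcf":83}
After op 15 (add /ex 91): {"b":65,"c":71,"ex":91,"jkk":7,"jt":30,"kp":41,"l":54,"nw":20,"uc":98,"zcf":83}
After op 16 (replace /l 40): {"b":65,"c":71,"ex":91,"jkk":7,"jt":30,"kp":41,"l":40,"nw":20,"uc":98,"zcf":83}
After op 17 (replace /ex 50): {"b":65,"c":71,"ex":50,"jkk":7,"jt":30,"kp":41,"l":40,"nw":20,"uc":98,"zcf":83}
After op 18 (add /nxt 82): {"b":65,"c":71,"ex":50,"jkk":7,"jt":30,"kp":41,"l":40,"nw":20,"nxt":82,"uc":98,"zcf":83}
After op 19 (add /gi 1): {"b":65,"c":71,"ex":50,"gi":1,"jkk":7,"jt":30,"kp":41,"l":40,"nw":20,"nxt":82,"uc":98,"zcf":83}
After op 20 (remove /jt): {"b":65,"c":71,"ex":50,"gi":1,"jkk":7,"kp":41,"l":40,"nw":20,"nxt":82,"uc":98,"zcf":83}
After op 21 (replace /zcf 58): {"b":65,"c":71,"ex":50,"gi":1,"jkk":7,"kp":41,"l":40,"nw":20,"nxt":82,"uc":98,"zcf":58}
After op 22 (replace /jkk 23): {"b":65,"c":71,"ex":50,"gi":1,"jkk":23,"kp":41,"l":40,"nw":20,"nxt":82,"uc":98,"zcf":58}
After op 23 (replace /ex 51): {"b":65,"c":71,"ex":51,"gi":1,"jkk":23,"kp":41,"l":40,"nw":20,"nxt":82,"uc":98,"zcf":58}
After op 24 (remove /kp): {"b":65,"c":71,"ex":51,"gi":1,"jkk":23,"l":40,"nw":20,"nxt":82,"uc":98,"zcf":58}
After op 25 (remove /gi): {"b":65,"c":71,"ex":51,"jkk":23,"l":40,"nw":20,"nxt":82,"uc":98,"zcf":58}
Size at the root: 9

Answer: 9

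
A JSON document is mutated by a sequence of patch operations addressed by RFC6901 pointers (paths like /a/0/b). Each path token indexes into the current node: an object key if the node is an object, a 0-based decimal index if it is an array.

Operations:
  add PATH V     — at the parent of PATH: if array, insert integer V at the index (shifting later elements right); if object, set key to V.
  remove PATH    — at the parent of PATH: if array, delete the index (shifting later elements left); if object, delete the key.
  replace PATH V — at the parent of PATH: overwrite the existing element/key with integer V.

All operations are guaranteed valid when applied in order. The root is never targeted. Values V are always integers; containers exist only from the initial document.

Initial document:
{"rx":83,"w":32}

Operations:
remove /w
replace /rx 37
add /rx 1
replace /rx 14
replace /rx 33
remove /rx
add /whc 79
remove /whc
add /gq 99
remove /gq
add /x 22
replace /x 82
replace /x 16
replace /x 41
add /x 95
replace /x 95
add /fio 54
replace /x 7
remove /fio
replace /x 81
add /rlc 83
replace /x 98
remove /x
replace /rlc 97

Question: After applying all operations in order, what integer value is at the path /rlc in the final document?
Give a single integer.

After op 1 (remove /w): {"rx":83}
After op 2 (replace /rx 37): {"rx":37}
After op 3 (add /rx 1): {"rx":1}
After op 4 (replace /rx 14): {"rx":14}
After op 5 (replace /rx 33): {"rx":33}
After op 6 (remove /rx): {}
After op 7 (add /whc 79): {"whc":79}
After op 8 (remove /whc): {}
After op 9 (add /gq 99): {"gq":99}
After op 10 (remove /gq): {}
After op 11 (add /x 22): {"x":22}
After op 12 (replace /x 82): {"x":82}
After op 13 (replace /x 16): {"x":16}
After op 14 (replace /x 41): {"x":41}
After op 15 (add /x 95): {"x":95}
After op 16 (replace /x 95): {"x":95}
After op 17 (add /fio 54): {"fio":54,"x":95}
After op 18 (replace /x 7): {"fio":54,"x":7}
After op 19 (remove /fio): {"x":7}
After op 20 (replace /x 81): {"x":81}
After op 21 (add /rlc 83): {"rlc":83,"x":81}
After op 22 (replace /x 98): {"rlc":83,"x":98}
After op 23 (remove /x): {"rlc":83}
After op 24 (replace /rlc 97): {"rlc":97}
Value at /rlc: 97

Answer: 97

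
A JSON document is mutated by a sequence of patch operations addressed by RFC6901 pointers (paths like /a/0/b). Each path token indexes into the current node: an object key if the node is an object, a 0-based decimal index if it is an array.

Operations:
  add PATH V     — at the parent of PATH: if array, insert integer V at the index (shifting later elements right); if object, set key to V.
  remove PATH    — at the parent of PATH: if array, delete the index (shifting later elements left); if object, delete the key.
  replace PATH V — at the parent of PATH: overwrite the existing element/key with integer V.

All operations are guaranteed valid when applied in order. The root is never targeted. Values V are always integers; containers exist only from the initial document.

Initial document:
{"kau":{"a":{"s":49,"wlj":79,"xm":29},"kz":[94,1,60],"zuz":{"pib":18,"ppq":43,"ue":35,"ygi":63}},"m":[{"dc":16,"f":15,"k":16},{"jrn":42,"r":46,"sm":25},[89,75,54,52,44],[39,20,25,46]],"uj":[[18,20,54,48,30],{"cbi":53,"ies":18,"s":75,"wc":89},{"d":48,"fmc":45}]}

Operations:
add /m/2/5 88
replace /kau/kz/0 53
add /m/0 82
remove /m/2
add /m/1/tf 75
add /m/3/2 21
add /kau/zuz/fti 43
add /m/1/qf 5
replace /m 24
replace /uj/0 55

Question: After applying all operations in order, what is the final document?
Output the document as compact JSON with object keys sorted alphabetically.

After op 1 (add /m/2/5 88): {"kau":{"a":{"s":49,"wlj":79,"xm":29},"kz":[94,1,60],"zuz":{"pib":18,"ppq":43,"ue":35,"ygi":63}},"m":[{"dc":16,"f":15,"k":16},{"jrn":42,"r":46,"sm":25},[89,75,54,52,44,88],[39,20,25,46]],"uj":[[18,20,54,48,30],{"cbi":53,"ies":18,"s":75,"wc":89},{"d":48,"fmc":45}]}
After op 2 (replace /kau/kz/0 53): {"kau":{"a":{"s":49,"wlj":79,"xm":29},"kz":[53,1,60],"zuz":{"pib":18,"ppq":43,"ue":35,"ygi":63}},"m":[{"dc":16,"f":15,"k":16},{"jrn":42,"r":46,"sm":25},[89,75,54,52,44,88],[39,20,25,46]],"uj":[[18,20,54,48,30],{"cbi":53,"ies":18,"s":75,"wc":89},{"d":48,"fmc":45}]}
After op 3 (add /m/0 82): {"kau":{"a":{"s":49,"wlj":79,"xm":29},"kz":[53,1,60],"zuz":{"pib":18,"ppq":43,"ue":35,"ygi":63}},"m":[82,{"dc":16,"f":15,"k":16},{"jrn":42,"r":46,"sm":25},[89,75,54,52,44,88],[39,20,25,46]],"uj":[[18,20,54,48,30],{"cbi":53,"ies":18,"s":75,"wc":89},{"d":48,"fmc":45}]}
After op 4 (remove /m/2): {"kau":{"a":{"s":49,"wlj":79,"xm":29},"kz":[53,1,60],"zuz":{"pib":18,"ppq":43,"ue":35,"ygi":63}},"m":[82,{"dc":16,"f":15,"k":16},[89,75,54,52,44,88],[39,20,25,46]],"uj":[[18,20,54,48,30],{"cbi":53,"ies":18,"s":75,"wc":89},{"d":48,"fmc":45}]}
After op 5 (add /m/1/tf 75): {"kau":{"a":{"s":49,"wlj":79,"xm":29},"kz":[53,1,60],"zuz":{"pib":18,"ppq":43,"ue":35,"ygi":63}},"m":[82,{"dc":16,"f":15,"k":16,"tf":75},[89,75,54,52,44,88],[39,20,25,46]],"uj":[[18,20,54,48,30],{"cbi":53,"ies":18,"s":75,"wc":89},{"d":48,"fmc":45}]}
After op 6 (add /m/3/2 21): {"kau":{"a":{"s":49,"wlj":79,"xm":29},"kz":[53,1,60],"zuz":{"pib":18,"ppq":43,"ue":35,"ygi":63}},"m":[82,{"dc":16,"f":15,"k":16,"tf":75},[89,75,54,52,44,88],[39,20,21,25,46]],"uj":[[18,20,54,48,30],{"cbi":53,"ies":18,"s":75,"wc":89},{"d":48,"fmc":45}]}
After op 7 (add /kau/zuz/fti 43): {"kau":{"a":{"s":49,"wlj":79,"xm":29},"kz":[53,1,60],"zuz":{"fti":43,"pib":18,"ppq":43,"ue":35,"ygi":63}},"m":[82,{"dc":16,"f":15,"k":16,"tf":75},[89,75,54,52,44,88],[39,20,21,25,46]],"uj":[[18,20,54,48,30],{"cbi":53,"ies":18,"s":75,"wc":89},{"d":48,"fmc":45}]}
After op 8 (add /m/1/qf 5): {"kau":{"a":{"s":49,"wlj":79,"xm":29},"kz":[53,1,60],"zuz":{"fti":43,"pib":18,"ppq":43,"ue":35,"ygi":63}},"m":[82,{"dc":16,"f":15,"k":16,"qf":5,"tf":75},[89,75,54,52,44,88],[39,20,21,25,46]],"uj":[[18,20,54,48,30],{"cbi":53,"ies":18,"s":75,"wc":89},{"d":48,"fmc":45}]}
After op 9 (replace /m 24): {"kau":{"a":{"s":49,"wlj":79,"xm":29},"kz":[53,1,60],"zuz":{"fti":43,"pib":18,"ppq":43,"ue":35,"ygi":63}},"m":24,"uj":[[18,20,54,48,30],{"cbi":53,"ies":18,"s":75,"wc":89},{"d":48,"fmc":45}]}
After op 10 (replace /uj/0 55): {"kau":{"a":{"s":49,"wlj":79,"xm":29},"kz":[53,1,60],"zuz":{"fti":43,"pib":18,"ppq":43,"ue":35,"ygi":63}},"m":24,"uj":[55,{"cbi":53,"ies":18,"s":75,"wc":89},{"d":48,"fmc":45}]}

Answer: {"kau":{"a":{"s":49,"wlj":79,"xm":29},"kz":[53,1,60],"zuz":{"fti":43,"pib":18,"ppq":43,"ue":35,"ygi":63}},"m":24,"uj":[55,{"cbi":53,"ies":18,"s":75,"wc":89},{"d":48,"fmc":45}]}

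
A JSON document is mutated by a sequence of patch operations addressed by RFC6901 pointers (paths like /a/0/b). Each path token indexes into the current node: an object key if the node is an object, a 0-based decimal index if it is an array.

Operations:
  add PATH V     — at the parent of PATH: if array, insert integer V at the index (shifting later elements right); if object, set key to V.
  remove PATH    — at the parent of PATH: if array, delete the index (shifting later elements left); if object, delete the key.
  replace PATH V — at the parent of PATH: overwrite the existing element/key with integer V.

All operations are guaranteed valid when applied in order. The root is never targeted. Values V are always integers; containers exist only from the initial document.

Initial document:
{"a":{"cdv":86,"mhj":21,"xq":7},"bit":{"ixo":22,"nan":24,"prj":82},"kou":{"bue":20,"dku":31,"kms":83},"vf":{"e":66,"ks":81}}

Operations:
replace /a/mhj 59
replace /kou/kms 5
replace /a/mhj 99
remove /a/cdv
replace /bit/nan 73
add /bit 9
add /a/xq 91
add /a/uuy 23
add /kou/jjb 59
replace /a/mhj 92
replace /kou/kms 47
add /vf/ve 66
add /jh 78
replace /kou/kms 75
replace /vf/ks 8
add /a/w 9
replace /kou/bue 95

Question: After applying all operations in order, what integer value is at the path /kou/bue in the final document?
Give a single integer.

Answer: 95

Derivation:
After op 1 (replace /a/mhj 59): {"a":{"cdv":86,"mhj":59,"xq":7},"bit":{"ixo":22,"nan":24,"prj":82},"kou":{"bue":20,"dku":31,"kms":83},"vf":{"e":66,"ks":81}}
After op 2 (replace /kou/kms 5): {"a":{"cdv":86,"mhj":59,"xq":7},"bit":{"ixo":22,"nan":24,"prj":82},"kou":{"bue":20,"dku":31,"kms":5},"vf":{"e":66,"ks":81}}
After op 3 (replace /a/mhj 99): {"a":{"cdv":86,"mhj":99,"xq":7},"bit":{"ixo":22,"nan":24,"prj":82},"kou":{"bue":20,"dku":31,"kms":5},"vf":{"e":66,"ks":81}}
After op 4 (remove /a/cdv): {"a":{"mhj":99,"xq":7},"bit":{"ixo":22,"nan":24,"prj":82},"kou":{"bue":20,"dku":31,"kms":5},"vf":{"e":66,"ks":81}}
After op 5 (replace /bit/nan 73): {"a":{"mhj":99,"xq":7},"bit":{"ixo":22,"nan":73,"prj":82},"kou":{"bue":20,"dku":31,"kms":5},"vf":{"e":66,"ks":81}}
After op 6 (add /bit 9): {"a":{"mhj":99,"xq":7},"bit":9,"kou":{"bue":20,"dku":31,"kms":5},"vf":{"e":66,"ks":81}}
After op 7 (add /a/xq 91): {"a":{"mhj":99,"xq":91},"bit":9,"kou":{"bue":20,"dku":31,"kms":5},"vf":{"e":66,"ks":81}}
After op 8 (add /a/uuy 23): {"a":{"mhj":99,"uuy":23,"xq":91},"bit":9,"kou":{"bue":20,"dku":31,"kms":5},"vf":{"e":66,"ks":81}}
After op 9 (add /kou/jjb 59): {"a":{"mhj":99,"uuy":23,"xq":91},"bit":9,"kou":{"bue":20,"dku":31,"jjb":59,"kms":5},"vf":{"e":66,"ks":81}}
After op 10 (replace /a/mhj 92): {"a":{"mhj":92,"uuy":23,"xq":91},"bit":9,"kou":{"bue":20,"dku":31,"jjb":59,"kms":5},"vf":{"e":66,"ks":81}}
After op 11 (replace /kou/kms 47): {"a":{"mhj":92,"uuy":23,"xq":91},"bit":9,"kou":{"bue":20,"dku":31,"jjb":59,"kms":47},"vf":{"e":66,"ks":81}}
After op 12 (add /vf/ve 66): {"a":{"mhj":92,"uuy":23,"xq":91},"bit":9,"kou":{"bue":20,"dku":31,"jjb":59,"kms":47},"vf":{"e":66,"ks":81,"ve":66}}
After op 13 (add /jh 78): {"a":{"mhj":92,"uuy":23,"xq":91},"bit":9,"jh":78,"kou":{"bue":20,"dku":31,"jjb":59,"kms":47},"vf":{"e":66,"ks":81,"ve":66}}
After op 14 (replace /kou/kms 75): {"a":{"mhj":92,"uuy":23,"xq":91},"bit":9,"jh":78,"kou":{"bue":20,"dku":31,"jjb":59,"kms":75},"vf":{"e":66,"ks":81,"ve":66}}
After op 15 (replace /vf/ks 8): {"a":{"mhj":92,"uuy":23,"xq":91},"bit":9,"jh":78,"kou":{"bue":20,"dku":31,"jjb":59,"kms":75},"vf":{"e":66,"ks":8,"ve":66}}
After op 16 (add /a/w 9): {"a":{"mhj":92,"uuy":23,"w":9,"xq":91},"bit":9,"jh":78,"kou":{"bue":20,"dku":31,"jjb":59,"kms":75},"vf":{"e":66,"ks":8,"ve":66}}
After op 17 (replace /kou/bue 95): {"a":{"mhj":92,"uuy":23,"w":9,"xq":91},"bit":9,"jh":78,"kou":{"bue":95,"dku":31,"jjb":59,"kms":75},"vf":{"e":66,"ks":8,"ve":66}}
Value at /kou/bue: 95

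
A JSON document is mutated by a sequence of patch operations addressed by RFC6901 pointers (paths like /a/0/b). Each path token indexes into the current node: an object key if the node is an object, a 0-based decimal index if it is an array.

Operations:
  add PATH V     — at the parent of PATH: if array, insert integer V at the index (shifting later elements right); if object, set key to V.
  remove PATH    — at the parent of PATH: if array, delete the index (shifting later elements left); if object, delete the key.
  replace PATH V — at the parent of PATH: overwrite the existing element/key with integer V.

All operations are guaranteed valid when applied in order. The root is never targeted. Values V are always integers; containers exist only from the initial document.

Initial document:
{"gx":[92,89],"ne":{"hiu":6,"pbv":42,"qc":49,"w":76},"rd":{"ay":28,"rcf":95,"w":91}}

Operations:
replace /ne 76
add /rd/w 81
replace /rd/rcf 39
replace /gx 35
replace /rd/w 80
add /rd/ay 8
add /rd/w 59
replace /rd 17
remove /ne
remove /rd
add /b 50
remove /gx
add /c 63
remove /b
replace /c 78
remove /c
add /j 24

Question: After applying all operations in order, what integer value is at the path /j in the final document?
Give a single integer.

After op 1 (replace /ne 76): {"gx":[92,89],"ne":76,"rd":{"ay":28,"rcf":95,"w":91}}
After op 2 (add /rd/w 81): {"gx":[92,89],"ne":76,"rd":{"ay":28,"rcf":95,"w":81}}
After op 3 (replace /rd/rcf 39): {"gx":[92,89],"ne":76,"rd":{"ay":28,"rcf":39,"w":81}}
After op 4 (replace /gx 35): {"gx":35,"ne":76,"rd":{"ay":28,"rcf":39,"w":81}}
After op 5 (replace /rd/w 80): {"gx":35,"ne":76,"rd":{"ay":28,"rcf":39,"w":80}}
After op 6 (add /rd/ay 8): {"gx":35,"ne":76,"rd":{"ay":8,"rcf":39,"w":80}}
After op 7 (add /rd/w 59): {"gx":35,"ne":76,"rd":{"ay":8,"rcf":39,"w":59}}
After op 8 (replace /rd 17): {"gx":35,"ne":76,"rd":17}
After op 9 (remove /ne): {"gx":35,"rd":17}
After op 10 (remove /rd): {"gx":35}
After op 11 (add /b 50): {"b":50,"gx":35}
After op 12 (remove /gx): {"b":50}
After op 13 (add /c 63): {"b":50,"c":63}
After op 14 (remove /b): {"c":63}
After op 15 (replace /c 78): {"c":78}
After op 16 (remove /c): {}
After op 17 (add /j 24): {"j":24}
Value at /j: 24

Answer: 24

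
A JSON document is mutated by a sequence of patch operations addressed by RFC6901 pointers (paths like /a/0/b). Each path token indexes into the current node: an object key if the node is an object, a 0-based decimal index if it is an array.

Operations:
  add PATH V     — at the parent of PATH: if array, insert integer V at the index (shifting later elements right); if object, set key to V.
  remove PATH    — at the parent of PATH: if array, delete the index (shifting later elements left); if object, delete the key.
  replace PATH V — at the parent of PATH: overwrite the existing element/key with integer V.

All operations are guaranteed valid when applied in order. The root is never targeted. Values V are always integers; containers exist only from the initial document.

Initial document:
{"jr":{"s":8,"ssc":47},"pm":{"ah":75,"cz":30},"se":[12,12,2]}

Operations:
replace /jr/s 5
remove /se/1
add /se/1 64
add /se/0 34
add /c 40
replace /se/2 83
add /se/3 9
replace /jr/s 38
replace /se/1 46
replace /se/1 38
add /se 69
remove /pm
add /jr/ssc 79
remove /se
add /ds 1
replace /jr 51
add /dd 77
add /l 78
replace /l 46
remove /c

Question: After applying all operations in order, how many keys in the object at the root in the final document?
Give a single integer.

Answer: 4

Derivation:
After op 1 (replace /jr/s 5): {"jr":{"s":5,"ssc":47},"pm":{"ah":75,"cz":30},"se":[12,12,2]}
After op 2 (remove /se/1): {"jr":{"s":5,"ssc":47},"pm":{"ah":75,"cz":30},"se":[12,2]}
After op 3 (add /se/1 64): {"jr":{"s":5,"ssc":47},"pm":{"ah":75,"cz":30},"se":[12,64,2]}
After op 4 (add /se/0 34): {"jr":{"s":5,"ssc":47},"pm":{"ah":75,"cz":30},"se":[34,12,64,2]}
After op 5 (add /c 40): {"c":40,"jr":{"s":5,"ssc":47},"pm":{"ah":75,"cz":30},"se":[34,12,64,2]}
After op 6 (replace /se/2 83): {"c":40,"jr":{"s":5,"ssc":47},"pm":{"ah":75,"cz":30},"se":[34,12,83,2]}
After op 7 (add /se/3 9): {"c":40,"jr":{"s":5,"ssc":47},"pm":{"ah":75,"cz":30},"se":[34,12,83,9,2]}
After op 8 (replace /jr/s 38): {"c":40,"jr":{"s":38,"ssc":47},"pm":{"ah":75,"cz":30},"se":[34,12,83,9,2]}
After op 9 (replace /se/1 46): {"c":40,"jr":{"s":38,"ssc":47},"pm":{"ah":75,"cz":30},"se":[34,46,83,9,2]}
After op 10 (replace /se/1 38): {"c":40,"jr":{"s":38,"ssc":47},"pm":{"ah":75,"cz":30},"se":[34,38,83,9,2]}
After op 11 (add /se 69): {"c":40,"jr":{"s":38,"ssc":47},"pm":{"ah":75,"cz":30},"se":69}
After op 12 (remove /pm): {"c":40,"jr":{"s":38,"ssc":47},"se":69}
After op 13 (add /jr/ssc 79): {"c":40,"jr":{"s":38,"ssc":79},"se":69}
After op 14 (remove /se): {"c":40,"jr":{"s":38,"ssc":79}}
After op 15 (add /ds 1): {"c":40,"ds":1,"jr":{"s":38,"ssc":79}}
After op 16 (replace /jr 51): {"c":40,"ds":1,"jr":51}
After op 17 (add /dd 77): {"c":40,"dd":77,"ds":1,"jr":51}
After op 18 (add /l 78): {"c":40,"dd":77,"ds":1,"jr":51,"l":78}
After op 19 (replace /l 46): {"c":40,"dd":77,"ds":1,"jr":51,"l":46}
After op 20 (remove /c): {"dd":77,"ds":1,"jr":51,"l":46}
Size at the root: 4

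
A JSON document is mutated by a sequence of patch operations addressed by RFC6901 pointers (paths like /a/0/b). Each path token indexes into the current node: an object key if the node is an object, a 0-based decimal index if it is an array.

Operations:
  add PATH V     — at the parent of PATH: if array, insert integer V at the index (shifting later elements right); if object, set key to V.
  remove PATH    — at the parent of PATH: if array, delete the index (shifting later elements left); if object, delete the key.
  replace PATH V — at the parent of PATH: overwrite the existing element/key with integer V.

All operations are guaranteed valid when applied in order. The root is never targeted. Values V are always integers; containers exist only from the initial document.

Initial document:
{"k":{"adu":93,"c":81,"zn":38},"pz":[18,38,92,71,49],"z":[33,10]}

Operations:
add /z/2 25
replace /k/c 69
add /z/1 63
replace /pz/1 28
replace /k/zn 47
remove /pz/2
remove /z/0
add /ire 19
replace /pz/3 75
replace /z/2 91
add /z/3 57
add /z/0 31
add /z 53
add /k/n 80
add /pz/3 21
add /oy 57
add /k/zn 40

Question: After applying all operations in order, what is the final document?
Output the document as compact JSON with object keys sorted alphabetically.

After op 1 (add /z/2 25): {"k":{"adu":93,"c":81,"zn":38},"pz":[18,38,92,71,49],"z":[33,10,25]}
After op 2 (replace /k/c 69): {"k":{"adu":93,"c":69,"zn":38},"pz":[18,38,92,71,49],"z":[33,10,25]}
After op 3 (add /z/1 63): {"k":{"adu":93,"c":69,"zn":38},"pz":[18,38,92,71,49],"z":[33,63,10,25]}
After op 4 (replace /pz/1 28): {"k":{"adu":93,"c":69,"zn":38},"pz":[18,28,92,71,49],"z":[33,63,10,25]}
After op 5 (replace /k/zn 47): {"k":{"adu":93,"c":69,"zn":47},"pz":[18,28,92,71,49],"z":[33,63,10,25]}
After op 6 (remove /pz/2): {"k":{"adu":93,"c":69,"zn":47},"pz":[18,28,71,49],"z":[33,63,10,25]}
After op 7 (remove /z/0): {"k":{"adu":93,"c":69,"zn":47},"pz":[18,28,71,49],"z":[63,10,25]}
After op 8 (add /ire 19): {"ire":19,"k":{"adu":93,"c":69,"zn":47},"pz":[18,28,71,49],"z":[63,10,25]}
After op 9 (replace /pz/3 75): {"ire":19,"k":{"adu":93,"c":69,"zn":47},"pz":[18,28,71,75],"z":[63,10,25]}
After op 10 (replace /z/2 91): {"ire":19,"k":{"adu":93,"c":69,"zn":47},"pz":[18,28,71,75],"z":[63,10,91]}
After op 11 (add /z/3 57): {"ire":19,"k":{"adu":93,"c":69,"zn":47},"pz":[18,28,71,75],"z":[63,10,91,57]}
After op 12 (add /z/0 31): {"ire":19,"k":{"adu":93,"c":69,"zn":47},"pz":[18,28,71,75],"z":[31,63,10,91,57]}
After op 13 (add /z 53): {"ire":19,"k":{"adu":93,"c":69,"zn":47},"pz":[18,28,71,75],"z":53}
After op 14 (add /k/n 80): {"ire":19,"k":{"adu":93,"c":69,"n":80,"zn":47},"pz":[18,28,71,75],"z":53}
After op 15 (add /pz/3 21): {"ire":19,"k":{"adu":93,"c":69,"n":80,"zn":47},"pz":[18,28,71,21,75],"z":53}
After op 16 (add /oy 57): {"ire":19,"k":{"adu":93,"c":69,"n":80,"zn":47},"oy":57,"pz":[18,28,71,21,75],"z":53}
After op 17 (add /k/zn 40): {"ire":19,"k":{"adu":93,"c":69,"n":80,"zn":40},"oy":57,"pz":[18,28,71,21,75],"z":53}

Answer: {"ire":19,"k":{"adu":93,"c":69,"n":80,"zn":40},"oy":57,"pz":[18,28,71,21,75],"z":53}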